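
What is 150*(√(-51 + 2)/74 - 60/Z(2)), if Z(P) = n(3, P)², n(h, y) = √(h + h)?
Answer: -1500 + 525*I/37 ≈ -1500.0 + 14.189*I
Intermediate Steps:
n(h, y) = √2*√h (n(h, y) = √(2*h) = √2*√h)
Z(P) = 6 (Z(P) = (√2*√3)² = (√6)² = 6)
150*(√(-51 + 2)/74 - 60/Z(2)) = 150*(√(-51 + 2)/74 - 60/6) = 150*(√(-49)*(1/74) - 60*⅙) = 150*((7*I)*(1/74) - 10) = 150*(7*I/74 - 10) = 150*(-10 + 7*I/74) = -1500 + 525*I/37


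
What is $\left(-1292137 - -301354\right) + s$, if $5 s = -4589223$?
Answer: $- \frac{9543138}{5} \approx -1.9086 \cdot 10^{6}$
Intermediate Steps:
$s = - \frac{4589223}{5}$ ($s = \frac{1}{5} \left(-4589223\right) = - \frac{4589223}{5} \approx -9.1785 \cdot 10^{5}$)
$\left(-1292137 - -301354\right) + s = \left(-1292137 - -301354\right) - \frac{4589223}{5} = \left(-1292137 + 301354\right) - \frac{4589223}{5} = -990783 - \frac{4589223}{5} = - \frac{9543138}{5}$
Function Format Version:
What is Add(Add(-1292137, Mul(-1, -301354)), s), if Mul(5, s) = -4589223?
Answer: Rational(-9543138, 5) ≈ -1.9086e+6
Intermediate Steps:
s = Rational(-4589223, 5) (s = Mul(Rational(1, 5), -4589223) = Rational(-4589223, 5) ≈ -9.1785e+5)
Add(Add(-1292137, Mul(-1, -301354)), s) = Add(Add(-1292137, Mul(-1, -301354)), Rational(-4589223, 5)) = Add(Add(-1292137, 301354), Rational(-4589223, 5)) = Add(-990783, Rational(-4589223, 5)) = Rational(-9543138, 5)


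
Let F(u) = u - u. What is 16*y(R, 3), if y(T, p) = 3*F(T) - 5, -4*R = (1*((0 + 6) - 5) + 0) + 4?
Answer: -80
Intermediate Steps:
F(u) = 0
R = -5/4 (R = -((1*((0 + 6) - 5) + 0) + 4)/4 = -((1*(6 - 5) + 0) + 4)/4 = -((1*1 + 0) + 4)/4 = -((1 + 0) + 4)/4 = -(1 + 4)/4 = -¼*5 = -5/4 ≈ -1.2500)
y(T, p) = -5 (y(T, p) = 3*0 - 5 = 0 - 5 = -5)
16*y(R, 3) = 16*(-5) = -80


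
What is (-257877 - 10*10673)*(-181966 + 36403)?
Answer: 53073288741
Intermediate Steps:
(-257877 - 10*10673)*(-181966 + 36403) = (-257877 - 106730)*(-145563) = -364607*(-145563) = 53073288741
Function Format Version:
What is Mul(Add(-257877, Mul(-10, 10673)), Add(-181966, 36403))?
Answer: 53073288741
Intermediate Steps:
Mul(Add(-257877, Mul(-10, 10673)), Add(-181966, 36403)) = Mul(Add(-257877, -106730), -145563) = Mul(-364607, -145563) = 53073288741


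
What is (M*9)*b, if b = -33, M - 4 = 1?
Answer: -1485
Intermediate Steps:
M = 5 (M = 4 + 1 = 5)
(M*9)*b = (5*9)*(-33) = 45*(-33) = -1485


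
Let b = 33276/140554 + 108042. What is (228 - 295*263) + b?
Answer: 2156466383/70277 ≈ 30685.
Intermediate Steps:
b = 7592884272/70277 (b = 33276*(1/140554) + 108042 = 16638/70277 + 108042 = 7592884272/70277 ≈ 1.0804e+5)
(228 - 295*263) + b = (228 - 295*263) + 7592884272/70277 = (228 - 77585) + 7592884272/70277 = -77357 + 7592884272/70277 = 2156466383/70277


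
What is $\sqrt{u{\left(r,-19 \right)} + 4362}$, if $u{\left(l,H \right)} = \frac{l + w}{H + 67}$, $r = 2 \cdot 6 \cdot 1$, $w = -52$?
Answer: $\frac{\sqrt{157002}}{6} \approx 66.039$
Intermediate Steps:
$r = 12$ ($r = 12 \cdot 1 = 12$)
$u{\left(l,H \right)} = \frac{-52 + l}{67 + H}$ ($u{\left(l,H \right)} = \frac{l - 52}{H + 67} = \frac{-52 + l}{67 + H}$)
$\sqrt{u{\left(r,-19 \right)} + 4362} = \sqrt{\frac{-52 + 12}{67 - 19} + 4362} = \sqrt{\frac{1}{48} \left(-40\right) + 4362} = \sqrt{- \frac{5}{6} + 4362} = \sqrt{\frac{26167}{6}} = \frac{\sqrt{157002}}{6}$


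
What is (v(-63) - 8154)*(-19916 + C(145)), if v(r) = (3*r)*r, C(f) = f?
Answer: -74200563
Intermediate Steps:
v(r) = 3*r**2
(v(-63) - 8154)*(-19916 + C(145)) = (3*(-63)**2 - 8154)*(-19916 + 145) = (3*3969 - 8154)*(-19771) = (11907 - 8154)*(-19771) = 3753*(-19771) = -74200563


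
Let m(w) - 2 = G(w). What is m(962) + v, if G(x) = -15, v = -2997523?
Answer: -2997536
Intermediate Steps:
m(w) = -13 (m(w) = 2 - 15 = -13)
m(962) + v = -13 - 2997523 = -2997536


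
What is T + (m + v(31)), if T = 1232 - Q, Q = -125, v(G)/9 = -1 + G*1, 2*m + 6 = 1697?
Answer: 4945/2 ≈ 2472.5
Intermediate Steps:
m = 1691/2 (m = -3 + (½)*1697 = -3 + 1697/2 = 1691/2 ≈ 845.50)
v(G) = -9 + 9*G (v(G) = 9*(-1 + G*1) = 9*(-1 + G) = -9 + 9*G)
T = 1357 (T = 1232 - 1*(-125) = 1232 + 125 = 1357)
T + (m + v(31)) = 1357 + (1691/2 + (-9 + 9*31)) = 1357 + (1691/2 + (-9 + 279)) = 1357 + (1691/2 + 270) = 1357 + 2231/2 = 4945/2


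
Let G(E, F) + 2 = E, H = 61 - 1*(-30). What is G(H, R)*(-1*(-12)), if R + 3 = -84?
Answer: 1068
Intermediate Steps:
R = -87 (R = -3 - 84 = -87)
H = 91 (H = 61 + 30 = 91)
G(E, F) = -2 + E
G(H, R)*(-1*(-12)) = (-2 + 91)*(-1*(-12)) = 89*12 = 1068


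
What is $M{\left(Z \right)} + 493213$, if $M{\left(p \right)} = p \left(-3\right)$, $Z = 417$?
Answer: $491962$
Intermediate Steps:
$M{\left(p \right)} = - 3 p$
$M{\left(Z \right)} + 493213 = \left(-3\right) 417 + 493213 = -1251 + 493213 = 491962$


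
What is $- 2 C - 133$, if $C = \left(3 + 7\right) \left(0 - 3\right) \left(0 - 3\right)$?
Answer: $-313$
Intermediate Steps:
$C = 90$ ($C = 10 \left(0 - 3\right) \left(-3\right) = 10 \left(\left(-3\right) \left(-3\right)\right) = 10 \cdot 9 = 90$)
$- 2 C - 133 = \left(-2\right) 90 - 133 = -180 - 133 = -313$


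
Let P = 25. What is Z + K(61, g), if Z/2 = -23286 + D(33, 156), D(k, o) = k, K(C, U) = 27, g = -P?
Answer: -46479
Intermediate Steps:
g = -25 (g = -1*25 = -25)
Z = -46506 (Z = 2*(-23286 + 33) = 2*(-23253) = -46506)
Z + K(61, g) = -46506 + 27 = -46479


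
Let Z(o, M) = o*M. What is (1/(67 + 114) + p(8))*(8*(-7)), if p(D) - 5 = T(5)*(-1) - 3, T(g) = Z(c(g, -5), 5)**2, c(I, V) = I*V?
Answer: 158354672/181 ≈ 8.7489e+5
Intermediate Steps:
Z(o, M) = M*o
T(g) = 625*g**2 (T(g) = (5*(g*(-5)))**2 = (5*(-5*g))**2 = (-25*g)**2 = 625*g**2)
p(D) = -15623 (p(D) = 5 + ((625*5**2)*(-1) - 3) = 5 + ((625*25)*(-1) - 3) = 5 + (15625*(-1) - 3) = 5 + (-15625 - 3) = 5 - 15628 = -15623)
(1/(67 + 114) + p(8))*(8*(-7)) = (1/(67 + 114) - 15623)*(8*(-7)) = (1/181 - 15623)*(-56) = -2827762/181*(-56) = 158354672/181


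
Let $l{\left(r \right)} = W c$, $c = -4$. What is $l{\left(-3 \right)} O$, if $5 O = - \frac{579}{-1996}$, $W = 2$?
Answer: $- \frac{1158}{2495} \approx -0.46413$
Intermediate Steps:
$l{\left(r \right)} = -8$ ($l{\left(r \right)} = 2 \left(-4\right) = -8$)
$O = \frac{579}{9980}$ ($O = \frac{\left(-579\right) \frac{1}{-1996}}{5} = \frac{\left(-579\right) \left(- \frac{1}{1996}\right)}{5} = \frac{1}{5} \cdot \frac{579}{1996} = \frac{579}{9980} \approx 0.058016$)
$l{\left(-3 \right)} O = \left(-8\right) \frac{579}{9980} = - \frac{1158}{2495}$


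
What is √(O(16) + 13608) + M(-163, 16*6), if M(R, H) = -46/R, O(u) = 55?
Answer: 46/163 + √13663 ≈ 117.17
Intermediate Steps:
√(O(16) + 13608) + M(-163, 16*6) = √(55 + 13608) - 46/(-163) = √13663 - 46*(-1/163) = √13663 + 46/163 = 46/163 + √13663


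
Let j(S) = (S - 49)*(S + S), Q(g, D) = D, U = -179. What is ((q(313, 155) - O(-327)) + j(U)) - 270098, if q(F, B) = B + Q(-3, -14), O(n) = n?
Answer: -188006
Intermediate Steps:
q(F, B) = -14 + B (q(F, B) = B - 14 = -14 + B)
j(S) = 2*S*(-49 + S) (j(S) = (-49 + S)*(2*S) = 2*S*(-49 + S))
((q(313, 155) - O(-327)) + j(U)) - 270098 = (((-14 + 155) - 1*(-327)) + 2*(-179)*(-49 - 179)) - 270098 = ((141 + 327) + 2*(-179)*(-228)) - 270098 = (468 + 81624) - 270098 = 82092 - 270098 = -188006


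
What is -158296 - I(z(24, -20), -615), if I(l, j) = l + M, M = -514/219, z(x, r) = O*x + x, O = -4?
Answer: -34650542/219 ≈ -1.5822e+5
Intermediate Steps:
z(x, r) = -3*x (z(x, r) = -4*x + x = -3*x)
M = -514/219 (M = -514*1/219 = -514/219 ≈ -2.3470)
I(l, j) = -514/219 + l (I(l, j) = l - 514/219 = -514/219 + l)
-158296 - I(z(24, -20), -615) = -158296 - (-514/219 - 3*24) = -158296 - (-514/219 - 72) = -158296 - 1*(-16282/219) = -158296 + 16282/219 = -34650542/219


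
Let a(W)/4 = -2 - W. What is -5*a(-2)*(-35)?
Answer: 0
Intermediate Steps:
a(W) = -8 - 4*W (a(W) = 4*(-2 - W) = -8 - 4*W)
-5*a(-2)*(-35) = -5*(-8 - 4*(-2))*(-35) = -5*(-8 + 8)*(-35) = -5*0*(-35) = 0*(-35) = 0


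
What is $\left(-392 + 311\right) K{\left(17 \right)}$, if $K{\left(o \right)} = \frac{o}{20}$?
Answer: $- \frac{1377}{20} \approx -68.85$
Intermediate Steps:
$K{\left(o \right)} = \frac{o}{20}$ ($K{\left(o \right)} = o \frac{1}{20} = \frac{o}{20}$)
$\left(-392 + 311\right) K{\left(17 \right)} = \left(-392 + 311\right) \frac{1}{20} \cdot 17 = \left(-81\right) \frac{17}{20} = - \frac{1377}{20}$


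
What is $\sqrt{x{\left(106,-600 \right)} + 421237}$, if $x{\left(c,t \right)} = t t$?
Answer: $\sqrt{781237} \approx 883.88$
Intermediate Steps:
$x{\left(c,t \right)} = t^{2}$
$\sqrt{x{\left(106,-600 \right)} + 421237} = \sqrt{\left(-600\right)^{2} + 421237} = \sqrt{360000 + 421237} = \sqrt{781237}$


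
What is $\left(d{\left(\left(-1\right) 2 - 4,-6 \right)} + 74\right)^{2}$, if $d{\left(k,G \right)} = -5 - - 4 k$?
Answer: $2025$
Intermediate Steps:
$d{\left(k,G \right)} = -5 + 4 k$
$\left(d{\left(\left(-1\right) 2 - 4,-6 \right)} + 74\right)^{2} = \left(\left(-5 + 4 \left(\left(-1\right) 2 - 4\right)\right) + 74\right)^{2} = \left(\left(-5 + 4 \left(-2 - 4\right)\right) + 74\right)^{2} = \left(\left(-5 + 4 \left(-6\right)\right) + 74\right)^{2} = \left(\left(-5 - 24\right) + 74\right)^{2} = \left(-29 + 74\right)^{2} = 45^{2} = 2025$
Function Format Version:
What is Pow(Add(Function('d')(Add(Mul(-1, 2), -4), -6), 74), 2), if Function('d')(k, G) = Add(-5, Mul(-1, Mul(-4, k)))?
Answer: 2025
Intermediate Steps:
Function('d')(k, G) = Add(-5, Mul(4, k))
Pow(Add(Function('d')(Add(Mul(-1, 2), -4), -6), 74), 2) = Pow(Add(Add(-5, Mul(4, Add(Mul(-1, 2), -4))), 74), 2) = Pow(Add(Add(-5, Mul(4, Add(-2, -4))), 74), 2) = Pow(Add(Add(-5, Mul(4, -6)), 74), 2) = Pow(Add(Add(-5, -24), 74), 2) = Pow(Add(-29, 74), 2) = Pow(45, 2) = 2025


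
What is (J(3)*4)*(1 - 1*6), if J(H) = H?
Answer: -60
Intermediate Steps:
(J(3)*4)*(1 - 1*6) = (3*4)*(1 - 1*6) = 12*(1 - 6) = 12*(-5) = -60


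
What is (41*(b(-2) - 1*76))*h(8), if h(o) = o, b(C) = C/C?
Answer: -24600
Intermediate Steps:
b(C) = 1
(41*(b(-2) - 1*76))*h(8) = (41*(1 - 1*76))*8 = (41*(1 - 76))*8 = (41*(-75))*8 = -3075*8 = -24600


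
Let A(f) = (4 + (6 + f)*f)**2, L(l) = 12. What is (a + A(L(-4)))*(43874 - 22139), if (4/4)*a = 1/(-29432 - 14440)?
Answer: 15384067768755/14624 ≈ 1.0520e+9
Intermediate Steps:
A(f) = (4 + f*(6 + f))**2
a = -1/43872 (a = 1/(-29432 - 14440) = 1/(-43872) = -1/43872 ≈ -2.2794e-5)
(a + A(L(-4)))*(43874 - 22139) = (-1/43872 + (4 + 12**2 + 6*12)**2)*(43874 - 22139) = (-1/43872 + (4 + 144 + 72)**2)*21735 = (-1/43872 + 220**2)*21735 = (-1/43872 + 48400)*21735 = (2123404799/43872)*21735 = 15384067768755/14624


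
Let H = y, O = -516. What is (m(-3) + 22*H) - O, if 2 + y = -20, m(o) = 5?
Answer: 37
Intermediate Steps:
y = -22 (y = -2 - 20 = -22)
H = -22
(m(-3) + 22*H) - O = (5 + 22*(-22)) - 1*(-516) = (5 - 484) + 516 = -479 + 516 = 37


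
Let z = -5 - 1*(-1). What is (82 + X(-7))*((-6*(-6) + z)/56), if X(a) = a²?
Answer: 524/7 ≈ 74.857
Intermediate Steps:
z = -4 (z = -5 + 1 = -4)
(82 + X(-7))*((-6*(-6) + z)/56) = (82 + (-7)²)*((-6*(-6) - 4)/56) = (82 + 49)*((36 - 4)*(1/56)) = 131*(32*(1/56)) = 131*(4/7) = 524/7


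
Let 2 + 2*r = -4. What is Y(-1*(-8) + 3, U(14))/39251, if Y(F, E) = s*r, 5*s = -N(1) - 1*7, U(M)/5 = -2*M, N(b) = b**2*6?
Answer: 39/196255 ≈ 0.00019872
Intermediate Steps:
N(b) = 6*b**2
r = -3 (r = -1 + (1/2)*(-4) = -1 - 2 = -3)
U(M) = -10*M (U(M) = 5*(-2*M) = -10*M)
s = -13/5 (s = (-6*1**2 - 1*7)/5 = (-6 - 7)/5 = (1/5)*(-13) = -13/5 ≈ -2.6000)
Y(F, E) = 39/5 (Y(F, E) = -13/5*(-3) = 39/5)
Y(-1*(-8) + 3, U(14))/39251 = (39/5)/39251 = (39/5)*(1/39251) = 39/196255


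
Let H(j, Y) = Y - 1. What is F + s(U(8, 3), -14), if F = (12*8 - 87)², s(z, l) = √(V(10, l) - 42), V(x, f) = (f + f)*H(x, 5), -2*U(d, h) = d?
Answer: 81 + I*√154 ≈ 81.0 + 12.41*I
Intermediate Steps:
U(d, h) = -d/2
H(j, Y) = -1 + Y
V(x, f) = 8*f (V(x, f) = (f + f)*(-1 + 5) = (2*f)*4 = 8*f)
s(z, l) = √(-42 + 8*l) (s(z, l) = √(8*l - 42) = √(-42 + 8*l))
F = 81 (F = (96 - 87)² = 9² = 81)
F + s(U(8, 3), -14) = 81 + √(-42 + 8*(-14)) = 81 + √(-42 - 112) = 81 + √(-154) = 81 + I*√154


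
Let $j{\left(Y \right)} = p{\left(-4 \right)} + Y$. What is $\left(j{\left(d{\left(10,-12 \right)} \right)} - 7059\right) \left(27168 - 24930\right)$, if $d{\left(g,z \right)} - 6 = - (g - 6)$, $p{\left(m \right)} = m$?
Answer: $-15802518$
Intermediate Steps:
$d{\left(g,z \right)} = 12 - g$ ($d{\left(g,z \right)} = 6 - \left(g - 6\right) = 6 - \left(-6 + g\right) = 12 - g$)
$j{\left(Y \right)} = -4 + Y$
$\left(j{\left(d{\left(10,-12 \right)} \right)} - 7059\right) \left(27168 - 24930\right) = \left(\left(-4 + \left(12 - 10\right)\right) - 7059\right) \left(27168 - 24930\right) = \left(\left(-4 + \left(12 - 10\right)\right) - 7059\right) 2238 = \left(\left(-4 + 2\right) - 7059\right) 2238 = \left(-2 - 7059\right) 2238 = \left(-7061\right) 2238 = -15802518$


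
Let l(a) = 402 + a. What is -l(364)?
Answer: -766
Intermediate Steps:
-l(364) = -(402 + 364) = -1*766 = -766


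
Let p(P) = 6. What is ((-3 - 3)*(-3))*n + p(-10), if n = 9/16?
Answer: 129/8 ≈ 16.125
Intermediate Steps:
n = 9/16 (n = 9*(1/16) = 9/16 ≈ 0.56250)
((-3 - 3)*(-3))*n + p(-10) = ((-3 - 3)*(-3))*(9/16) + 6 = -6*(-3)*(9/16) + 6 = 18*(9/16) + 6 = 81/8 + 6 = 129/8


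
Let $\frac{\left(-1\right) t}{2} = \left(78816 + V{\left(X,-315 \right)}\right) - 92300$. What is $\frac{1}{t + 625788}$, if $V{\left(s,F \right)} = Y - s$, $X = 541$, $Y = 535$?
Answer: $\frac{1}{652768} \approx 1.5319 \cdot 10^{-6}$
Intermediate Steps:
$V{\left(s,F \right)} = 535 - s$
$t = 26980$ ($t = - 2 \left(\left(78816 + \left(535 - 541\right)\right) - 92300\right) = - 2 \left(\left(78816 - 6\right) - 92300\right) = - 2 \left(78810 - 92300\right) = \left(-2\right) \left(-13490\right) = 26980$)
$\frac{1}{t + 625788} = \frac{1}{26980 + 625788} = \frac{1}{652768}$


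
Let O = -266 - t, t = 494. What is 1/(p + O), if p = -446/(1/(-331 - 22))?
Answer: 1/156678 ≈ 6.3825e-6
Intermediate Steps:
O = -760 (O = -266 - 1*494 = -266 - 494 = -760)
p = 157438 (p = -446/(1/(-353)) = -446/(-1/353) = -446*(-353) = 157438)
1/(p + O) = 1/(157438 - 760) = 1/156678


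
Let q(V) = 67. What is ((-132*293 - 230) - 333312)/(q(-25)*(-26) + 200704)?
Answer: -186109/99481 ≈ -1.8708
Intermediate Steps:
((-132*293 - 230) - 333312)/(q(-25)*(-26) + 200704) = ((-132*293 - 230) - 333312)/(67*(-26) + 200704) = ((-38676 - 230) - 333312)/(-1742 + 200704) = (-38906 - 333312)/198962 = -372218*1/198962 = -186109/99481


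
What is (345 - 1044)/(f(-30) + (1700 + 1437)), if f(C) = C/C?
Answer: -233/1046 ≈ -0.22275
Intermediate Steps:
f(C) = 1
(345 - 1044)/(f(-30) + (1700 + 1437)) = (345 - 1044)/(1 + (1700 + 1437)) = -699/(1 + 3137) = -699/3138 = -699*1/3138 = -233/1046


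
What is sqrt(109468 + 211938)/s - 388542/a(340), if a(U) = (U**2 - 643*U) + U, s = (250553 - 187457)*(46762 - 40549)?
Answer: 194271/51340 + sqrt(321406)/392015448 ≈ 3.7840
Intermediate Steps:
s = 392015448 (s = 63096*6213 = 392015448)
a(U) = U**2 - 642*U
sqrt(109468 + 211938)/s - 388542/a(340) = sqrt(109468 + 211938)/392015448 - 388542*1/(340*(-642 + 340)) = sqrt(321406)*(1/392015448) - 388542/(340*(-302)) = sqrt(321406)/392015448 - 388542/(-102680) = sqrt(321406)/392015448 - 388542*(-1/102680) = sqrt(321406)/392015448 + 194271/51340 = 194271/51340 + sqrt(321406)/392015448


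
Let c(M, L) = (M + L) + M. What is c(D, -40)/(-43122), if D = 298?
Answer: -278/21561 ≈ -0.012894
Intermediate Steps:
c(M, L) = L + 2*M (c(M, L) = (L + M) + M = L + 2*M)
c(D, -40)/(-43122) = (-40 + 2*298)/(-43122) = (-40 + 596)*(-1/43122) = 556*(-1/43122) = -278/21561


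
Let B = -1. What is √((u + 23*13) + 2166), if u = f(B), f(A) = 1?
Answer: 3*√274 ≈ 49.659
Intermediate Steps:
u = 1
√((u + 23*13) + 2166) = √((1 + 23*13) + 2166) = √((1 + 299) + 2166) = √(300 + 2166) = √2466 = 3*√274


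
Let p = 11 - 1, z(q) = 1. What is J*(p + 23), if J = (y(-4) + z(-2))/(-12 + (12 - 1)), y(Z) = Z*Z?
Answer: -561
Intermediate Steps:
p = 10
y(Z) = Z²
J = -17 (J = ((-4)² + 1)/(-12 + (12 - 1)) = (16 + 1)/(-12 + 11) = 17/(-1) = 17*(-1) = -17)
J*(p + 23) = -17*(10 + 23) = -17*33 = -561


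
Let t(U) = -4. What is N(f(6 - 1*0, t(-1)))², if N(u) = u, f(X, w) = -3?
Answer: 9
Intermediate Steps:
N(f(6 - 1*0, t(-1)))² = (-3)² = 9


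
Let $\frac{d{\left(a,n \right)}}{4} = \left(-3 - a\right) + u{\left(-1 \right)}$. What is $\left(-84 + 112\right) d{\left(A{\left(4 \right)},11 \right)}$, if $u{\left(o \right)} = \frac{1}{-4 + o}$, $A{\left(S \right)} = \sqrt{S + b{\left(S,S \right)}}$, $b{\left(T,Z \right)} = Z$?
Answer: $- \frac{1792}{5} - 224 \sqrt{2} \approx -675.18$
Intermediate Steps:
$A{\left(S \right)} = \sqrt{2} \sqrt{S}$ ($A{\left(S \right)} = \sqrt{S + S} = \sqrt{2 S} = \sqrt{2} \sqrt{S}$)
$d{\left(a,n \right)} = - \frac{64}{5} - 4 a$ ($d{\left(a,n \right)} = 4 \left(\left(-3 - a\right) + \frac{1}{-4 - 1}\right) = 4 \left(\left(-3 - a\right) + \frac{1}{-5}\right) = 4 \left(\left(-3 - a\right) - \frac{1}{5}\right) = 4 \left(- \frac{16}{5} - a\right) = - \frac{64}{5} - 4 a$)
$\left(-84 + 112\right) d{\left(A{\left(4 \right)},11 \right)} = \left(-84 + 112\right) \left(- \frac{64}{5} - 4 \sqrt{2} \sqrt{4}\right) = 28 \left(- \frac{64}{5} - 4 \sqrt{2} \cdot 2\right) = 28 \left(- \frac{64}{5} - 4 \cdot 2 \sqrt{2}\right) = 28 \left(- \frac{64}{5} - 8 \sqrt{2}\right) = - \frac{1792}{5} - 224 \sqrt{2}$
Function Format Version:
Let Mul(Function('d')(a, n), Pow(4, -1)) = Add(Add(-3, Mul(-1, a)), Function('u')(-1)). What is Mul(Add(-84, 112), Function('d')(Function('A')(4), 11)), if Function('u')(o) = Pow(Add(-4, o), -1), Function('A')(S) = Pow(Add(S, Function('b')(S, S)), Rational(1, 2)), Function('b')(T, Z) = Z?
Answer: Add(Rational(-1792, 5), Mul(-224, Pow(2, Rational(1, 2)))) ≈ -675.18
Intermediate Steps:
Function('A')(S) = Mul(Pow(2, Rational(1, 2)), Pow(S, Rational(1, 2))) (Function('A')(S) = Pow(Add(S, S), Rational(1, 2)) = Pow(Mul(2, S), Rational(1, 2)) = Mul(Pow(2, Rational(1, 2)), Pow(S, Rational(1, 2))))
Function('d')(a, n) = Add(Rational(-64, 5), Mul(-4, a)) (Function('d')(a, n) = Mul(4, Add(Add(-3, Mul(-1, a)), Pow(Add(-4, -1), -1))) = Mul(4, Add(Add(-3, Mul(-1, a)), Pow(-5, -1))) = Mul(4, Add(Add(-3, Mul(-1, a)), Rational(-1, 5))) = Mul(4, Add(Rational(-16, 5), Mul(-1, a))) = Add(Rational(-64, 5), Mul(-4, a)))
Mul(Add(-84, 112), Function('d')(Function('A')(4), 11)) = Mul(Add(-84, 112), Add(Rational(-64, 5), Mul(-4, Mul(Pow(2, Rational(1, 2)), Pow(4, Rational(1, 2)))))) = Mul(28, Add(Rational(-64, 5), Mul(-4, Mul(Pow(2, Rational(1, 2)), 2)))) = Mul(28, Add(Rational(-64, 5), Mul(-4, Mul(2, Pow(2, Rational(1, 2)))))) = Mul(28, Add(Rational(-64, 5), Mul(-8, Pow(2, Rational(1, 2))))) = Add(Rational(-1792, 5), Mul(-224, Pow(2, Rational(1, 2))))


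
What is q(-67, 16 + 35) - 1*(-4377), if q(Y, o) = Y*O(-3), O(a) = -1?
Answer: 4444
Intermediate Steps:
q(Y, o) = -Y (q(Y, o) = Y*(-1) = -Y)
q(-67, 16 + 35) - 1*(-4377) = -1*(-67) - 1*(-4377) = 67 + 4377 = 4444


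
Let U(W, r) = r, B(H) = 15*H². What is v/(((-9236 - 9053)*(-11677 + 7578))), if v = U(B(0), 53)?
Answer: 53/74966611 ≈ 7.0698e-7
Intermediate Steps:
v = 53
v/(((-9236 - 9053)*(-11677 + 7578))) = 53/(((-9236 - 9053)*(-11677 + 7578))) = 53/((-18289*(-4099))) = 53/74966611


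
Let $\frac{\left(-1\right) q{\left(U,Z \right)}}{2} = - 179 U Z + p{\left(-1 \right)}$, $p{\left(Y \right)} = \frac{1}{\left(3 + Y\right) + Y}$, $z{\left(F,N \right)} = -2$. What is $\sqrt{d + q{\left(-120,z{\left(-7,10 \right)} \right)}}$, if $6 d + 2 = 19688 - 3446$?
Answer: $\frac{7 \sqrt{16278}}{3} \approx 297.7$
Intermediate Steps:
$p{\left(Y \right)} = \frac{1}{3 + 2 Y}$
$q{\left(U,Z \right)} = -2 + 358 U Z$ ($q{\left(U,Z \right)} = - 2 \left(- 179 U Z + \frac{1}{3 + 2 \left(-1\right)}\right) = - 2 \left(- 179 U Z + \frac{1}{3 - 2}\right) = - 2 \left(- 179 U Z + 1^{-1}\right) = - 2 \left(- 179 U Z + 1\right) = - 2 \left(1 - 179 U Z\right) = -2 + 358 U Z$)
$d = \frac{8120}{3}$ ($d = - \frac{1}{3} + \frac{19688 - 3446}{6} = - \frac{1}{3} + \frac{1}{6} \cdot 16242 = - \frac{1}{3} + 2707 = \frac{8120}{3} \approx 2706.7$)
$\sqrt{d + q{\left(-120,z{\left(-7,10 \right)} \right)}} = \sqrt{\frac{8120}{3} - \left(2 + 42960 \left(-2\right)\right)} = \sqrt{\frac{8120}{3} + \left(-2 + 85920\right)} = \sqrt{\frac{8120}{3} + 85918} = \sqrt{\frac{265874}{3}} = \frac{7 \sqrt{16278}}{3}$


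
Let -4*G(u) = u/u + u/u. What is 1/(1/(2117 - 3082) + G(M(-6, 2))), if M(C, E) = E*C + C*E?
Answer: -1930/967 ≈ -1.9959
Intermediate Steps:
M(C, E) = 2*C*E (M(C, E) = C*E + C*E = 2*C*E)
G(u) = -1/2 (G(u) = -(u/u + u/u)/4 = -(1 + 1)/4 = -1/4*2 = -1/2)
1/(1/(2117 - 3082) + G(M(-6, 2))) = 1/(1/(2117 - 3082) - 1/2) = 1/(1/(-965) - 1/2) = 1/(-1/965 - 1/2) = 1/(-967/1930) = -1930/967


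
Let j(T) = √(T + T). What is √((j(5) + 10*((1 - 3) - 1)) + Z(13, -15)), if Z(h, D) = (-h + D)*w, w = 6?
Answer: √(-198 + √10) ≈ 13.958*I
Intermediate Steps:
Z(h, D) = -6*h + 6*D (Z(h, D) = (-h + D)*6 = (D - h)*6 = -6*h + 6*D)
j(T) = √2*√T (j(T) = √(2*T) = √2*√T)
√((j(5) + 10*((1 - 3) - 1)) + Z(13, -15)) = √((√2*√5 + 10*((1 - 3) - 1)) + (-6*13 + 6*(-15))) = √((√10 + 10*(-2 - 1)) + (-78 - 90)) = √((√10 + 10*(-3)) - 168) = √((√10 - 30) - 168) = √((-30 + √10) - 168) = √(-198 + √10)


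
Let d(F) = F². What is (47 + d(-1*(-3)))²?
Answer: 3136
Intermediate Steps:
(47 + d(-1*(-3)))² = (47 + (-1*(-3))²)² = (47 + 3²)² = (47 + 9)² = 56² = 3136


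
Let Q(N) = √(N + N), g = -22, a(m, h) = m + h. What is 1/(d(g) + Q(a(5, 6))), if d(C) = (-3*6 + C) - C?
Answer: -9/151 - √22/302 ≈ -0.075134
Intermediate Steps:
a(m, h) = h + m
d(C) = -18 (d(C) = (-18 + C) - C = -18)
Q(N) = √2*√N (Q(N) = √(2*N) = √2*√N)
1/(d(g) + Q(a(5, 6))) = 1/(-18 + √2*√(6 + 5)) = 1/(-18 + √2*√11) = 1/(-18 + √22)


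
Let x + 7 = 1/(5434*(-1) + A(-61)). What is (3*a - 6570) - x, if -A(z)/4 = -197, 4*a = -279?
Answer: -62927745/9292 ≈ -6772.3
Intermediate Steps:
a = -279/4 (a = (¼)*(-279) = -279/4 ≈ -69.750)
A(z) = 788 (A(z) = -4*(-197) = 788)
x = -32523/4646 (x = -7 + 1/(5434*(-1) + 788) = -7 + 1/(-5434 + 788) = -7 + 1/(-4646) = -7 - 1/4646 = -32523/4646 ≈ -7.0002)
(3*a - 6570) - x = (3*(-279/4) - 6570) - 1*(-32523/4646) = (-837/4 - 6570) + 32523/4646 = -27117/4 + 32523/4646 = -62927745/9292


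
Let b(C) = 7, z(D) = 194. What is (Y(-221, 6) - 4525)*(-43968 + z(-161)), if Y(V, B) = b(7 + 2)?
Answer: 197770932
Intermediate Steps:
Y(V, B) = 7
(Y(-221, 6) - 4525)*(-43968 + z(-161)) = (7 - 4525)*(-43968 + 194) = -4518*(-43774) = 197770932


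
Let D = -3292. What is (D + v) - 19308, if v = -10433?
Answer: -33033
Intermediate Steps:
(D + v) - 19308 = (-3292 - 10433) - 19308 = -13725 - 19308 = -33033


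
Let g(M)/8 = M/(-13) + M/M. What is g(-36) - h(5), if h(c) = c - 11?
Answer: 470/13 ≈ 36.154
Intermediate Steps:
h(c) = -11 + c
g(M) = 8 - 8*M/13 (g(M) = 8*(M/(-13) + M/M) = 8*(M*(-1/13) + 1) = 8*(-M/13 + 1) = 8*(1 - M/13) = 8 - 8*M/13)
g(-36) - h(5) = (8 - 8/13*(-36)) - (-11 + 5) = (8 + 288/13) - 1*(-6) = 392/13 + 6 = 470/13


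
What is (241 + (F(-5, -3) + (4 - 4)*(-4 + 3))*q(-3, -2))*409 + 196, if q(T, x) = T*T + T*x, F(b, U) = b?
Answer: 68090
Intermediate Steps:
q(T, x) = T² + T*x
(241 + (F(-5, -3) + (4 - 4)*(-4 + 3))*q(-3, -2))*409 + 196 = (241 + (-5 + (4 - 4)*(-4 + 3))*(-3*(-3 - 2)))*409 + 196 = (241 + (-5 + 0*(-1))*(-3*(-5)))*409 + 196 = (241 + (-5 + 0)*15)*409 + 196 = (241 - 5*15)*409 + 196 = (241 - 75)*409 + 196 = 166*409 + 196 = 67894 + 196 = 68090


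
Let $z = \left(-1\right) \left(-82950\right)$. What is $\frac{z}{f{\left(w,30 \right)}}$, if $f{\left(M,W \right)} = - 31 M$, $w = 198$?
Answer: $- \frac{13825}{1023} \approx -13.514$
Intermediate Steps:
$z = 82950$
$\frac{z}{f{\left(w,30 \right)}} = \frac{82950}{\left(-31\right) 198} = \frac{82950}{-6138} = 82950 \left(- \frac{1}{6138}\right) = - \frac{13825}{1023}$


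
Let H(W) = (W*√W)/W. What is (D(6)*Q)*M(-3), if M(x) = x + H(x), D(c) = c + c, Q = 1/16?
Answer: -9/4 + 3*I*√3/4 ≈ -2.25 + 1.299*I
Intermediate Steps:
Q = 1/16 ≈ 0.062500
D(c) = 2*c
H(W) = √W (H(W) = W^(3/2)/W = √W)
M(x) = x + √x
(D(6)*Q)*M(-3) = ((2*6)*(1/16))*(-3 + √(-3)) = (12*(1/16))*(-3 + I*√3) = 3*(-3 + I*√3)/4 = -9/4 + 3*I*√3/4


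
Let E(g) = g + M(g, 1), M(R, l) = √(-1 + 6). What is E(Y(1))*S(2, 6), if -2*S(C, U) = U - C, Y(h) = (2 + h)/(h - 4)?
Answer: 2 - 2*√5 ≈ -2.4721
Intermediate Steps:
M(R, l) = √5
Y(h) = (2 + h)/(-4 + h)
S(C, U) = C/2 - U/2 (S(C, U) = -(U - C)/2 = C/2 - U/2)
E(g) = g + √5
E(Y(1))*S(2, 6) = ((2 + 1)/(-4 + 1) + √5)*((½)*2 - ½*6) = (3/(-3) + √5)*(1 - 3) = (-⅓*3 + √5)*(-2) = (-1 + √5)*(-2) = 2 - 2*√5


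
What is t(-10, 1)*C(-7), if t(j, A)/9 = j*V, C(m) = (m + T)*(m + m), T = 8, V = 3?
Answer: 3780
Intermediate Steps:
C(m) = 2*m*(8 + m) (C(m) = (m + 8)*(m + m) = (8 + m)*(2*m) = 2*m*(8 + m))
t(j, A) = 27*j (t(j, A) = 9*(j*3) = 9*(3*j) = 27*j)
t(-10, 1)*C(-7) = (27*(-10))*(2*(-7)*(8 - 7)) = -540*(-7) = -270*(-14) = 3780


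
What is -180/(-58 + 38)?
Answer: 9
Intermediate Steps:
-180/(-58 + 38) = -180/(-20) = -180*(-1/20) = 9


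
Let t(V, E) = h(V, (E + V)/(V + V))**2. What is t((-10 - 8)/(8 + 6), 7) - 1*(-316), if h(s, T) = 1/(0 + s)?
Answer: 25645/81 ≈ 316.60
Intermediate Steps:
h(s, T) = 1/s
t(V, E) = V**(-2) (t(V, E) = (1/V)**2 = V**(-2))
t((-10 - 8)/(8 + 6), 7) - 1*(-316) = ((-10 - 8)/(8 + 6))**(-2) - 1*(-316) = (-18/14)**(-2) + 316 = (-18*1/14)**(-2) + 316 = (-9/7)**(-2) + 316 = 49/81 + 316 = 25645/81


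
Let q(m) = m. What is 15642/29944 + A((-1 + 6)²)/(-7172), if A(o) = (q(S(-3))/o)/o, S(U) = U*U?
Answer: 4382187219/8388998750 ≈ 0.52237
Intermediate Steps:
S(U) = U²
A(o) = 9/o² (A(o) = ((-3)²/o)/o = (9/o)/o = 9/o²)
15642/29944 + A((-1 + 6)²)/(-7172) = 15642/29944 + (9/((-1 + 6)²)²)/(-7172) = 15642*(1/29944) + (9/(5²)²)*(-1/7172) = 7821/14972 + (9/25²)*(-1/7172) = 7821/14972 + (9*(1/625))*(-1/7172) = 7821/14972 + (9/625)*(-1/7172) = 7821/14972 - 9/4482500 = 4382187219/8388998750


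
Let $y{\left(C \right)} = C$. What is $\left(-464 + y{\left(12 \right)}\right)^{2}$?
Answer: $204304$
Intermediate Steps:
$\left(-464 + y{\left(12 \right)}\right)^{2} = \left(-464 + 12\right)^{2} = \left(-452\right)^{2} = 204304$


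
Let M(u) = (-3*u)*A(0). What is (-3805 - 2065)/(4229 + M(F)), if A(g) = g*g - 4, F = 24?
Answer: -5870/4517 ≈ -1.2995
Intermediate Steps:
A(g) = -4 + g² (A(g) = g² - 4 = -4 + g²)
M(u) = 12*u (M(u) = (-3*u)*(-4 + 0²) = (-3*u)*(-4 + 0) = -3*u*(-4) = 12*u)
(-3805 - 2065)/(4229 + M(F)) = (-3805 - 2065)/(4229 + 12*24) = -5870/(4229 + 288) = -5870/4517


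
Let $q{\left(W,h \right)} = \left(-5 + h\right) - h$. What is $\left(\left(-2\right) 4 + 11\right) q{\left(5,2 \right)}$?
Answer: $-15$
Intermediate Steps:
$q{\left(W,h \right)} = -5$
$\left(\left(-2\right) 4 + 11\right) q{\left(5,2 \right)} = \left(\left(-2\right) 4 + 11\right) \left(-5\right) = \left(-8 + 11\right) \left(-5\right) = 3 \left(-5\right) = -15$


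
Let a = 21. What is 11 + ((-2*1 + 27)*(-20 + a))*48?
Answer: 1211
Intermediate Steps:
11 + ((-2*1 + 27)*(-20 + a))*48 = 11 + ((-2*1 + 27)*(-20 + 21))*48 = 11 + ((-2 + 27)*1)*48 = 11 + (25*1)*48 = 11 + 25*48 = 11 + 1200 = 1211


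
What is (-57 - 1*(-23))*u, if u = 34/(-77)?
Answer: 1156/77 ≈ 15.013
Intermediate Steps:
u = -34/77 (u = 34*(-1/77) = -34/77 ≈ -0.44156)
(-57 - 1*(-23))*u = (-57 - 1*(-23))*(-34/77) = (-57 + 23)*(-34/77) = -34*(-34/77) = 1156/77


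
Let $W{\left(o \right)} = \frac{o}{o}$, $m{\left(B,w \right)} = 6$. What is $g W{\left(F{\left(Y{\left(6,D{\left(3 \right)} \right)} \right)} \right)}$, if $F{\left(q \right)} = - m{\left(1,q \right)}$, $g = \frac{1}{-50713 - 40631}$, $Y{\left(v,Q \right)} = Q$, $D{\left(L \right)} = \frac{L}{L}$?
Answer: $- \frac{1}{91344} \approx -1.0948 \cdot 10^{-5}$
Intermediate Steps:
$D{\left(L \right)} = 1$
$g = - \frac{1}{91344}$ ($g = \frac{1}{-91344} = - \frac{1}{91344} \approx -1.0948 \cdot 10^{-5}$)
$F{\left(q \right)} = -6$ ($F{\left(q \right)} = \left(-1\right) 6 = -6$)
$W{\left(o \right)} = 1$
$g W{\left(F{\left(Y{\left(6,D{\left(3 \right)} \right)} \right)} \right)} = \left(- \frac{1}{91344}\right) 1 = - \frac{1}{91344}$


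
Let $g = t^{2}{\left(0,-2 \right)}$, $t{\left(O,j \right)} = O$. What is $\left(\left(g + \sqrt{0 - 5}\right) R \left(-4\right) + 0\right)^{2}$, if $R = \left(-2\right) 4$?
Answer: $-5120$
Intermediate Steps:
$R = -8$
$g = 0$ ($g = 0^{2} = 0$)
$\left(\left(g + \sqrt{0 - 5}\right) R \left(-4\right) + 0\right)^{2} = \left(\left(0 + \sqrt{0 - 5}\right) \left(-8\right) \left(-4\right) + 0\right)^{2} = \left(\left(0 + \sqrt{-5}\right) \left(-8\right) \left(-4\right) + 0\right)^{2} = \left(\left(0 + i \sqrt{5}\right) \left(-8\right) \left(-4\right) + 0\right)^{2} = \left(i \sqrt{5} \left(-8\right) \left(-4\right) + 0\right)^{2} = \left(- 8 i \sqrt{5} \left(-4\right) + 0\right)^{2} = \left(32 i \sqrt{5} + 0\right)^{2} = \left(32 i \sqrt{5}\right)^{2} = -5120$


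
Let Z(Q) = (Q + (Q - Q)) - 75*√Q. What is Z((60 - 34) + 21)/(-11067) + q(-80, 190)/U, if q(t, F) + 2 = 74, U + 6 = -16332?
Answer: -37255/4305063 + 25*√47/3689 ≈ 0.037806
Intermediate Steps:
U = -16338 (U = -6 - 16332 = -16338)
q(t, F) = 72 (q(t, F) = -2 + 74 = 72)
Z(Q) = Q - 75*√Q (Z(Q) = (Q + 0) - 75*√Q = Q - 75*√Q)
Z((60 - 34) + 21)/(-11067) + q(-80, 190)/U = (((60 - 34) + 21) - 75*√((60 - 34) + 21))/(-11067) + 72/(-16338) = ((26 + 21) - 75*√(26 + 21))*(-1/11067) + 72*(-1/16338) = (47 - 75*√47)*(-1/11067) - 12/2723 = (-47/11067 + 25*√47/3689) - 12/2723 = -37255/4305063 + 25*√47/3689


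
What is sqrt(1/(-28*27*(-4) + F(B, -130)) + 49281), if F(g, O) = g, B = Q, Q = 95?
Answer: 4*sqrt(29963344085)/3119 ≈ 221.99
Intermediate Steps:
B = 95
sqrt(1/(-28*27*(-4) + F(B, -130)) + 49281) = sqrt(1/(-28*27*(-4) + 95) + 49281) = sqrt(1/(-756*(-4) + 95) + 49281) = sqrt(1/(3024 + 95) + 49281) = sqrt(1/3119 + 49281) = sqrt(153707440/3119) = 4*sqrt(29963344085)/3119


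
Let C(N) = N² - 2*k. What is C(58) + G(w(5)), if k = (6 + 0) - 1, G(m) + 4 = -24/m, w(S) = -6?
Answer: 3354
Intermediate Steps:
G(m) = -4 - 24/m
k = 5 (k = 6 - 1 = 5)
C(N) = -10 + N² (C(N) = N² - 2*5 = N² - 10 = -10 + N²)
C(58) + G(w(5)) = (-10 + 58²) + (-4 - 24/(-6)) = (-10 + 3364) + (-4 - 24*(-⅙)) = 3354 + (-4 + 4) = 3354 + 0 = 3354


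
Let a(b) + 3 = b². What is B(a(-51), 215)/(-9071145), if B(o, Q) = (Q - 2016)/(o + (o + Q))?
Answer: 1801/49083965595 ≈ 3.6692e-8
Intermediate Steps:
a(b) = -3 + b²
B(o, Q) = (-2016 + Q)/(Q + 2*o) (B(o, Q) = (-2016 + Q)/(o + (Q + o)) = (-2016 + Q)/(Q + 2*o))
B(a(-51), 215)/(-9071145) = ((-2016 + 215)/(215 + 2*(-3 + (-51)²)))/(-9071145) = (-1801/(215 + 2*(-3 + 2601)))*(-1/9071145) = (-1801/(215 + 2*2598))*(-1/9071145) = (-1801/(215 + 5196))*(-1/9071145) = (-1801/5411)*(-1/9071145) = ((1/5411)*(-1801))*(-1/9071145) = -1801/5411*(-1/9071145) = 1801/49083965595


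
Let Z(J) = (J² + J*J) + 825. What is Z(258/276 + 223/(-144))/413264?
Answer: 4528987489/2266617489408 ≈ 0.0019981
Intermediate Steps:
Z(J) = 825 + 2*J² (Z(J) = (J² + J²) + 825 = 2*J² + 825 = 825 + 2*J²)
Z(258/276 + 223/(-144))/413264 = (825 + 2*(258/276 + 223/(-144))²)/413264 = (825 + 2*(258*(1/276) + 223*(-1/144))²)*(1/413264) = (825 + 2*(43/46 - 223/144)²)*(1/413264) = (825 + 2*(-2033/3312)²)*(1/413264) = (825 + 2*(4133089/10969344))*(1/413264) = (825 + 4133089/5484672)*(1/413264) = (4528987489/5484672)*(1/413264) = 4528987489/2266617489408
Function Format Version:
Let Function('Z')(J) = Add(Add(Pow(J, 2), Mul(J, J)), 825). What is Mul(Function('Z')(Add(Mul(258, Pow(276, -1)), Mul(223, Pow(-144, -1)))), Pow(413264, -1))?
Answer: Rational(4528987489, 2266617489408) ≈ 0.0019981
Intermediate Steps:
Function('Z')(J) = Add(825, Mul(2, Pow(J, 2))) (Function('Z')(J) = Add(Add(Pow(J, 2), Pow(J, 2)), 825) = Add(Mul(2, Pow(J, 2)), 825) = Add(825, Mul(2, Pow(J, 2))))
Mul(Function('Z')(Add(Mul(258, Pow(276, -1)), Mul(223, Pow(-144, -1)))), Pow(413264, -1)) = Mul(Add(825, Mul(2, Pow(Add(Mul(258, Pow(276, -1)), Mul(223, Pow(-144, -1))), 2))), Pow(413264, -1)) = Mul(Add(825, Mul(2, Pow(Add(Mul(258, Rational(1, 276)), Mul(223, Rational(-1, 144))), 2))), Rational(1, 413264)) = Mul(Add(825, Mul(2, Pow(Add(Rational(43, 46), Rational(-223, 144)), 2))), Rational(1, 413264)) = Mul(Add(825, Mul(2, Pow(Rational(-2033, 3312), 2))), Rational(1, 413264)) = Mul(Add(825, Mul(2, Rational(4133089, 10969344))), Rational(1, 413264)) = Mul(Add(825, Rational(4133089, 5484672)), Rational(1, 413264)) = Mul(Rational(4528987489, 5484672), Rational(1, 413264)) = Rational(4528987489, 2266617489408)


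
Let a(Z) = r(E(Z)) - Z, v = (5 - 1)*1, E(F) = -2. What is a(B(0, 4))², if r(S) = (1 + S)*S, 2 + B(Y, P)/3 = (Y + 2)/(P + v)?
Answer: 841/16 ≈ 52.563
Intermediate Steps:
v = 4 (v = 4*1 = 4)
B(Y, P) = -6 + 3*(2 + Y)/(4 + P) (B(Y, P) = -6 + 3*((Y + 2)/(P + 4)) = -6 + 3*((2 + Y)/(4 + P)) = -6 + 3*(2 + Y)/(4 + P))
r(S) = S*(1 + S)
a(Z) = 2 - Z (a(Z) = -2*(1 - 2) - Z = -2*(-1) - Z = 2 - Z)
a(B(0, 4))² = (2 - 3*(-6 + 0 - 2*4)/(4 + 4))² = (2 - 3*(-6 + 0 - 8)/8)² = (2 - 3*(-14)/8)² = (2 - 1*(-21/4))² = (2 + 21/4)² = (29/4)² = 841/16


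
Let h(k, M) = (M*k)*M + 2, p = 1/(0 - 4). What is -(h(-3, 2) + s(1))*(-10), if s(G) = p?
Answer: -205/2 ≈ -102.50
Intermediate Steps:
p = -¼ (p = 1/(-4) = -¼ ≈ -0.25000)
h(k, M) = 2 + k*M² (h(k, M) = k*M² + 2 = 2 + k*M²)
s(G) = -¼
-(h(-3, 2) + s(1))*(-10) = -((2 - 3*2²) - ¼)*(-10) = -((2 - 3*4) - ¼)*(-10) = -((2 - 12) - ¼)*(-10) = -(-10 - ¼)*(-10) = -(-41)*(-10)/4 = -1*205/2 = -205/2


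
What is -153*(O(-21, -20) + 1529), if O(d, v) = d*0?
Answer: -233937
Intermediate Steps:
O(d, v) = 0
-153*(O(-21, -20) + 1529) = -153*(0 + 1529) = -153*1529 = -233937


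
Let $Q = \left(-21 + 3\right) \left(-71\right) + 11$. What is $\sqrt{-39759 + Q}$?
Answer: $i \sqrt{38470} \approx 196.14 i$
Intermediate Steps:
$Q = 1289$ ($Q = \left(-18\right) \left(-71\right) + 11 = 1278 + 11 = 1289$)
$\sqrt{-39759 + Q} = \sqrt{-39759 + 1289} = \sqrt{-38470} = i \sqrt{38470}$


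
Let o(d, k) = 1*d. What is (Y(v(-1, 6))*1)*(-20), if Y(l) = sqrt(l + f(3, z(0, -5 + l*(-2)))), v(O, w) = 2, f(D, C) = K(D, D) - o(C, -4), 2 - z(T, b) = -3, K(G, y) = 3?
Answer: 0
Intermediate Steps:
o(d, k) = d
z(T, b) = 5 (z(T, b) = 2 - 1*(-3) = 2 + 3 = 5)
f(D, C) = 3 - C
Y(l) = sqrt(-2 + l) (Y(l) = sqrt(l + (3 - 1*5)) = sqrt(l + (3 - 5)) = sqrt(l - 2) = sqrt(-2 + l))
(Y(v(-1, 6))*1)*(-20) = (sqrt(-2 + 2)*1)*(-20) = (sqrt(0)*1)*(-20) = (0*1)*(-20) = 0*(-20) = 0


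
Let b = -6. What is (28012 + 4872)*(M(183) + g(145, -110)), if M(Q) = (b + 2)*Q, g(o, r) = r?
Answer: -27688328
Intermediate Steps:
M(Q) = -4*Q (M(Q) = (-6 + 2)*Q = -4*Q)
(28012 + 4872)*(M(183) + g(145, -110)) = (28012 + 4872)*(-4*183 - 110) = 32884*(-732 - 110) = 32884*(-842) = -27688328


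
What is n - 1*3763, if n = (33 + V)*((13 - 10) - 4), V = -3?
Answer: -3793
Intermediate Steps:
n = -30 (n = (33 - 3)*((13 - 10) - 4) = 30*(3 - 4) = 30*(-1) = -30)
n - 1*3763 = -30 - 1*3763 = -30 - 3763 = -3793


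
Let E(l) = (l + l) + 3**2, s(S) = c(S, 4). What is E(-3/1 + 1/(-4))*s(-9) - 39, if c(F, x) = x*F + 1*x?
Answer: -119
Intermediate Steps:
c(F, x) = x + F*x (c(F, x) = F*x + x = x + F*x)
s(S) = 4 + 4*S (s(S) = 4*(1 + S) = 4 + 4*S)
E(l) = 9 + 2*l (E(l) = 2*l + 9 = 9 + 2*l)
E(-3/1 + 1/(-4))*s(-9) - 39 = (9 + 2*(-3/1 + 1/(-4)))*(4 + 4*(-9)) - 39 = (9 + 2*(-3*1 + 1*(-1/4)))*(4 - 36) - 39 = (9 + 2*(-3 - 1/4))*(-32) - 39 = (9 + 2*(-13/4))*(-32) - 39 = (9 - 13/2)*(-32) - 39 = (5/2)*(-32) - 39 = -80 - 39 = -119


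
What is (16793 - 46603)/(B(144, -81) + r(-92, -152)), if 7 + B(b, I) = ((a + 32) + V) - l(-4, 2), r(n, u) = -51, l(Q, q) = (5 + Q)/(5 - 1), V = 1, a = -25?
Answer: 119240/201 ≈ 593.23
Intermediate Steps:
l(Q, q) = 5/4 + Q/4 (l(Q, q) = (5 + Q)/4 = (5 + Q)*(¼) = 5/4 + Q/4)
B(b, I) = ¾ (B(b, I) = -7 + (((-25 + 32) + 1) - (5/4 + (¼)*(-4))) = -7 + ((7 + 1) - (5/4 - 1)) = -7 + (8 - 1*¼) = -7 + (8 - ¼) = -7 + 31/4 = ¾)
(16793 - 46603)/(B(144, -81) + r(-92, -152)) = (16793 - 46603)/(¾ - 51) = -29810/(-201/4) = -29810*(-4/201) = 119240/201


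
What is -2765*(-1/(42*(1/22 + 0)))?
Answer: 4345/3 ≈ 1448.3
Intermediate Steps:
-2765*(-1/(42*(1/22 + 0))) = -2765/((1/22)*(-42)) = -2765/(-21/11) = -2765*(-11/21) = 4345/3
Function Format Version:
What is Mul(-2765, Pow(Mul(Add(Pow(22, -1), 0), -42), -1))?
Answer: Rational(4345, 3) ≈ 1448.3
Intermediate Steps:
Mul(-2765, Pow(Mul(Add(Pow(22, -1), 0), -42), -1)) = Mul(-2765, Pow(Mul(Add(Rational(1, 22), 0), -42), -1)) = Mul(-2765, Pow(Mul(Rational(1, 22), -42), -1)) = Mul(-2765, Pow(Rational(-21, 11), -1)) = Mul(-2765, Rational(-11, 21)) = Rational(4345, 3)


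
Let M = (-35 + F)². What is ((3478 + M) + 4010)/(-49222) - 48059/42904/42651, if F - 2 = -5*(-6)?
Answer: -6860557322293/45035632081944 ≈ -0.15234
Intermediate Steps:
F = 32 (F = 2 - 5*(-6) = 2 + 30 = 32)
M = 9 (M = (-35 + 32)² = (-3)² = 9)
((3478 + M) + 4010)/(-49222) - 48059/42904/42651 = ((3478 + 9) + 4010)/(-49222) - 48059/42904/42651 = (3487 + 4010)*(-1/49222) - 48059*1/42904*(1/42651) = 7497*(-1/49222) - 48059/42904*1/42651 = -7497/49222 - 48059/1829898504 = -6860557322293/45035632081944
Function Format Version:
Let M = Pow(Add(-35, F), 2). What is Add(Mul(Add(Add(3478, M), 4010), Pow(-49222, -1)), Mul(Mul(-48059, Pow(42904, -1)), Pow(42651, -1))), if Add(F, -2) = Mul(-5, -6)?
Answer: Rational(-6860557322293, 45035632081944) ≈ -0.15234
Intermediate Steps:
F = 32 (F = Add(2, Mul(-5, -6)) = Add(2, 30) = 32)
M = 9 (M = Pow(Add(-35, 32), 2) = Pow(-3, 2) = 9)
Add(Mul(Add(Add(3478, M), 4010), Pow(-49222, -1)), Mul(Mul(-48059, Pow(42904, -1)), Pow(42651, -1))) = Add(Mul(Add(Add(3478, 9), 4010), Pow(-49222, -1)), Mul(Mul(-48059, Pow(42904, -1)), Pow(42651, -1))) = Add(Mul(Add(3487, 4010), Rational(-1, 49222)), Mul(Mul(-48059, Rational(1, 42904)), Rational(1, 42651))) = Add(Mul(7497, Rational(-1, 49222)), Mul(Rational(-48059, 42904), Rational(1, 42651))) = Add(Rational(-7497, 49222), Rational(-48059, 1829898504)) = Rational(-6860557322293, 45035632081944)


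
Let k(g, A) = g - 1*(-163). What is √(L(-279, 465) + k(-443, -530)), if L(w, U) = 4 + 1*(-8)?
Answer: 2*I*√71 ≈ 16.852*I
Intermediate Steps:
L(w, U) = -4 (L(w, U) = 4 - 8 = -4)
k(g, A) = 163 + g (k(g, A) = g + 163 = 163 + g)
√(L(-279, 465) + k(-443, -530)) = √(-4 + (163 - 443)) = √(-4 - 280) = √(-284) = 2*I*√71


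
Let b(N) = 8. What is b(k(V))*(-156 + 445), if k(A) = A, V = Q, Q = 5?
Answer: 2312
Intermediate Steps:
V = 5
b(k(V))*(-156 + 445) = 8*(-156 + 445) = 8*289 = 2312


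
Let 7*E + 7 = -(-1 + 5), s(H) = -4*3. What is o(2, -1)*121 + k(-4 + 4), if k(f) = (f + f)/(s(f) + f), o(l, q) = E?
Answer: -1331/7 ≈ -190.14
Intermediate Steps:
s(H) = -12
E = -11/7 (E = -1 + (-(-1 + 5))/7 = -1 + (-1*4)/7 = -1 + (⅐)*(-4) = -1 - 4/7 = -11/7 ≈ -1.5714)
o(l, q) = -11/7
k(f) = 2*f/(-12 + f) (k(f) = (f + f)/(-12 + f) = (2*f)/(-12 + f) = 2*f/(-12 + f))
o(2, -1)*121 + k(-4 + 4) = -11/7*121 + 2*(-4 + 4)/(-12 + (-4 + 4)) = -1331/7 + 2*0/(-12 + 0) = -1331/7 + 2*0/(-12) = -1331/7 + 2*0*(-1/12) = -1331/7 + 0 = -1331/7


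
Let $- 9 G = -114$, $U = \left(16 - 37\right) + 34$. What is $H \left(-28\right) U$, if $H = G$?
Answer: $- \frac{13832}{3} \approx -4610.7$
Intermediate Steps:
$U = 13$ ($U = -21 + 34 = 13$)
$G = \frac{38}{3}$ ($G = \left(- \frac{1}{9}\right) \left(-114\right) = \frac{38}{3} \approx 12.667$)
$H = \frac{38}{3} \approx 12.667$
$H \left(-28\right) U = \frac{38}{3} \left(-28\right) 13 = \left(- \frac{1064}{3}\right) 13 = - \frac{13832}{3}$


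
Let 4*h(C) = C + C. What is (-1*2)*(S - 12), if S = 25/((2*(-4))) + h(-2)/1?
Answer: 129/4 ≈ 32.250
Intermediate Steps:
h(C) = C/2 (h(C) = (C + C)/4 = (2*C)/4 = C/2)
S = -33/8 (S = 25/((2*(-4))) + ((½)*(-2))/1 = 25/(-8) - 1*1 = 25*(-⅛) - 1 = -25/8 - 1 = -33/8 ≈ -4.1250)
(-1*2)*(S - 12) = (-1*2)*(-33/8 - 12) = -2*(-129/8) = 129/4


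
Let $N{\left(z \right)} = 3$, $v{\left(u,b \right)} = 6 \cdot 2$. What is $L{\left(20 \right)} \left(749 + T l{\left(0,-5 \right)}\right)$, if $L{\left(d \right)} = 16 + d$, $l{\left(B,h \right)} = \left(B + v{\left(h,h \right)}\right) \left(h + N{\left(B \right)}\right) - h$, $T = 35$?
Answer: $3024$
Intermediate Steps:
$v{\left(u,b \right)} = 12$
$l{\left(B,h \right)} = - h + \left(3 + h\right) \left(12 + B\right)$ ($l{\left(B,h \right)} = \left(B + 12\right) \left(h + 3\right) - h = \left(12 + B\right) \left(3 + h\right) - h = \left(3 + h\right) \left(12 + B\right) - h = - h + \left(3 + h\right) \left(12 + B\right)$)
$L{\left(20 \right)} \left(749 + T l{\left(0,-5 \right)}\right) = \left(16 + 20\right) \left(749 + 35 \left(36 + 3 \cdot 0 + 11 \left(-5\right) + 0 \left(-5\right)\right)\right) = 36 \left(749 + 35 \left(36 + 0 - 55 + 0\right)\right) = 36 \left(749 + 35 \left(-19\right)\right) = 36 \left(749 - 665\right) = 36 \cdot 84 = 3024$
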